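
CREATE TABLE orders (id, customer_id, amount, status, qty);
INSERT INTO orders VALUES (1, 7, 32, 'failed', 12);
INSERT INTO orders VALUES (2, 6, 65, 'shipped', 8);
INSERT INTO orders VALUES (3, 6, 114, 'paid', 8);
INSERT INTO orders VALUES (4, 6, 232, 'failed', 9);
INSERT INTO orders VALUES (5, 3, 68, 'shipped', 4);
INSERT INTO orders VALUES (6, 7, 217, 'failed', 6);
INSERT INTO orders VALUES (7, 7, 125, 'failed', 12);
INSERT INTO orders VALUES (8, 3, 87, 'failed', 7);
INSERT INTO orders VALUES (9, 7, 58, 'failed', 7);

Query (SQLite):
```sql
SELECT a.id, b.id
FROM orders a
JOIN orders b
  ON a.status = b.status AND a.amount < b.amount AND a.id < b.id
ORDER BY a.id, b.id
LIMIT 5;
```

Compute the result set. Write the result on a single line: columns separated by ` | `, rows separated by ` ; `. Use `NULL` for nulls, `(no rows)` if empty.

Pairs (a,b) with same status, a.amount < b.amount, a.id < b.id.
status groups: failed:{1,4,6,7,8,9} paid:{3} shipped:{2,5}
Ordered by (a.id, b.id); first 5.

1 | 4 ; 1 | 6 ; 1 | 7 ; 1 | 8 ; 1 | 9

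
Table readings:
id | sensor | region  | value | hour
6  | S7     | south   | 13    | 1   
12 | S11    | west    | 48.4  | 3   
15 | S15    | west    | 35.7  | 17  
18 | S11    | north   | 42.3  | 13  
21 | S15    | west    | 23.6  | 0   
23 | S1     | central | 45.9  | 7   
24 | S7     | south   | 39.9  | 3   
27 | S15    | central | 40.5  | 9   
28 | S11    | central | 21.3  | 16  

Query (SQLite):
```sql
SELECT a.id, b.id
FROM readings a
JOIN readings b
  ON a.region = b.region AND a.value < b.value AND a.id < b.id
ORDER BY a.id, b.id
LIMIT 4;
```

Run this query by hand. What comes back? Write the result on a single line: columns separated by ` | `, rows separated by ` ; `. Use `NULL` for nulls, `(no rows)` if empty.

6 | 24

Pairs (a,b) with same region, a.value < b.value, a.id < b.id.
region groups: central:{23,27,28} north:{18} south:{6,24} west:{12,15,21}
Ordered by (a.id, b.id); first 4.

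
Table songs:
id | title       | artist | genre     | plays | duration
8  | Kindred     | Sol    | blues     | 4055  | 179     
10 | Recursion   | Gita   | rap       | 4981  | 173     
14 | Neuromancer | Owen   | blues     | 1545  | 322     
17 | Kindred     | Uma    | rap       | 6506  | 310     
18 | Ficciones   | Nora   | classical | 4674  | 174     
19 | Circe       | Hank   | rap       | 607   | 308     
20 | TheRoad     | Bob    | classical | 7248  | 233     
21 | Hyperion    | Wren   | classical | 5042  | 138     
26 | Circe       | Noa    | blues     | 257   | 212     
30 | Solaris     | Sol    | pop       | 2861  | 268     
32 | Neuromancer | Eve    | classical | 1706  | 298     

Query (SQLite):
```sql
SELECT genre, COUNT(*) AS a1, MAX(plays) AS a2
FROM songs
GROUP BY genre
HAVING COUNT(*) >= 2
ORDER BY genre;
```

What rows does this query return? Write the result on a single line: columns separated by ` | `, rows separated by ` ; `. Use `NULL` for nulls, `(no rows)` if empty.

blues | 3 | 4055 ; classical | 4 | 7248 ; rap | 3 | 6506

Group songs by genre.
Per group compute: COUNT(*), MAX(plays).
HAVING: drop groups with fewer than 2 rows.
  blues: ids {8, 14, 26} → COUNT(*)=3, MAX(plays)=4055
  classical: ids {18, 20, 21, 32} → COUNT(*)=4, MAX(plays)=7248
  pop: ids {30} → COUNT(*)=1, MAX(plays)=2861
  rap: ids {10, 17, 19} → COUNT(*)=3, MAX(plays)=6506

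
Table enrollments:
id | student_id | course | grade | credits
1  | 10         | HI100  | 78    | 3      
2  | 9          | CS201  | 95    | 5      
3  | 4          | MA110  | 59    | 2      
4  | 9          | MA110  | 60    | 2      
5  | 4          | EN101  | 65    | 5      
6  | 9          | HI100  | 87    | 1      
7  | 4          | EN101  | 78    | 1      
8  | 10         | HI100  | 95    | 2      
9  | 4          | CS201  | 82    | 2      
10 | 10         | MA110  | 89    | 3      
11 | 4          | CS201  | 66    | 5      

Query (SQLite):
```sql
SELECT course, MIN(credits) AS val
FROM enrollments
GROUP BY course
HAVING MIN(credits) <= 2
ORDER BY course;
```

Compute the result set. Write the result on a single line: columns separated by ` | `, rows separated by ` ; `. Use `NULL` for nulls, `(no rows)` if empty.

CS201 | 2 ; EN101 | 1 ; HI100 | 1 ; MA110 | 2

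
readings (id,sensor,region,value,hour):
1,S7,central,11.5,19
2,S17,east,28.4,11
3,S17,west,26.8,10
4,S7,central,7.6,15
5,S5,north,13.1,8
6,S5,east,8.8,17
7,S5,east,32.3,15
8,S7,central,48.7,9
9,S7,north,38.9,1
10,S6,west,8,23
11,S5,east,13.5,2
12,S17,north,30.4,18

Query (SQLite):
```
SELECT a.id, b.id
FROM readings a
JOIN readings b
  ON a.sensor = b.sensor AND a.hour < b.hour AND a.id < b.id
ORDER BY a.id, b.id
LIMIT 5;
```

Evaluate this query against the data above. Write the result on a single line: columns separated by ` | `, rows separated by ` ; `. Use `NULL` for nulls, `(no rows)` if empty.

2 | 12 ; 3 | 12 ; 5 | 6 ; 5 | 7

Pairs (a,b) with same sensor, a.hour < b.hour, a.id < b.id.
sensor groups: S17:{2,3,12} S5:{5,6,7,11} S6:{10} S7:{1,4,8,9}
Ordered by (a.id, b.id); first 5.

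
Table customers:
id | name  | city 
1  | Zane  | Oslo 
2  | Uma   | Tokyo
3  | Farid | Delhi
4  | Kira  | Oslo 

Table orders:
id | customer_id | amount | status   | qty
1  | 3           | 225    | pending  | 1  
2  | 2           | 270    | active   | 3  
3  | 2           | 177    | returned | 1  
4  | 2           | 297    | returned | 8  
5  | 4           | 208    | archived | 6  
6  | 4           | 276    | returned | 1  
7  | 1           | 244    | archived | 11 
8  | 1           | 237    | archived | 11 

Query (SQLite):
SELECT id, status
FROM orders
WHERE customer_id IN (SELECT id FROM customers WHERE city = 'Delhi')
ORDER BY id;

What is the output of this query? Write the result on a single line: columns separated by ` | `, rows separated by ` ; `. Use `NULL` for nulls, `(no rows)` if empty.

1 | pending

Inner query: customers.id where city = 'Delhi'.
Outer: keep orders rows whose customer_id is in that set.
Inner query → {3}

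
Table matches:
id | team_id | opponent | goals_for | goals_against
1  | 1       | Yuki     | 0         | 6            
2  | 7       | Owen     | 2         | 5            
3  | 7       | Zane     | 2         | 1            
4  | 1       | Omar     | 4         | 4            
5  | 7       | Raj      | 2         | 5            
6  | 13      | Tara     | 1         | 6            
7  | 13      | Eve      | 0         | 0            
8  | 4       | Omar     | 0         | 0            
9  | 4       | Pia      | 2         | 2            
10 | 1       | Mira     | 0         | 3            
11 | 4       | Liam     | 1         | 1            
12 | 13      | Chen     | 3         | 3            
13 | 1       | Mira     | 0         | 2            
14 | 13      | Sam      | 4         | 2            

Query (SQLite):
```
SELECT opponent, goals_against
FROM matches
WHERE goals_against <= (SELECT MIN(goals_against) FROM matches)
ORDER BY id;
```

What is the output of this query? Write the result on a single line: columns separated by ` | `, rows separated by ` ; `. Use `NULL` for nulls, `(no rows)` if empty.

Eve | 0 ; Omar | 0

Scalar subquery: MIN(goals_against) over all matches rows = 0.
Keep rows where goals_against <= that value.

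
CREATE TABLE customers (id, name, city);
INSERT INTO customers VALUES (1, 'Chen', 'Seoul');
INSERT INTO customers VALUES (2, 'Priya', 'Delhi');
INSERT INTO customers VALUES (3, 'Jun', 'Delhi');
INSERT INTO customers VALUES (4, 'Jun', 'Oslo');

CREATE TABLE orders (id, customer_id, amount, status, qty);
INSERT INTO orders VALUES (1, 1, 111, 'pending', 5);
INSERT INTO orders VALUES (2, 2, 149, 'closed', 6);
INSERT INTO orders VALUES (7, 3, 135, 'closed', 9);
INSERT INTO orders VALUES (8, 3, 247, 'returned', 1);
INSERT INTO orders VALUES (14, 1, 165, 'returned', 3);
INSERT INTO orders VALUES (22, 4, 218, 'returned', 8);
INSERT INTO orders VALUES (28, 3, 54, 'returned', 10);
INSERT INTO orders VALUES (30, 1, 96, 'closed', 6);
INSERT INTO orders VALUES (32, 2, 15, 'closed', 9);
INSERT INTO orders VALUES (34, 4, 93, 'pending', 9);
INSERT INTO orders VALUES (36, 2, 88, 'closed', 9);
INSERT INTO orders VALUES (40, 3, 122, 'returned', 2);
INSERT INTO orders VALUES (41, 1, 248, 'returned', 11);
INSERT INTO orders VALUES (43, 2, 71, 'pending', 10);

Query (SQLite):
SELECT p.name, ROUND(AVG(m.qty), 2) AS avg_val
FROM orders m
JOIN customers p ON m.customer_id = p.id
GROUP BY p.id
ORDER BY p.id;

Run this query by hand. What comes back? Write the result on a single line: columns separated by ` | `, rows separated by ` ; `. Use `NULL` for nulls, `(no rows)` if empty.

Chen | 6.25 ; Priya | 8.5 ; Jun | 5.5 ; Jun | 8.5

Join each orders row to its customers via customer_id.
Group joined rows by customers.id; compute ROUND(AVG(m.qty), 2) per group.
  1: ids {1, 14, 30, 41} → ROUND(AVG(m.qty), 2)=6.25
  2: ids {2, 32, 36, 43} → ROUND(AVG(m.qty), 2)=8.5
  3: ids {7, 8, 28, 40} → ROUND(AVG(m.qty), 2)=5.5
  4: ids {22, 34} → ROUND(AVG(m.qty), 2)=8.5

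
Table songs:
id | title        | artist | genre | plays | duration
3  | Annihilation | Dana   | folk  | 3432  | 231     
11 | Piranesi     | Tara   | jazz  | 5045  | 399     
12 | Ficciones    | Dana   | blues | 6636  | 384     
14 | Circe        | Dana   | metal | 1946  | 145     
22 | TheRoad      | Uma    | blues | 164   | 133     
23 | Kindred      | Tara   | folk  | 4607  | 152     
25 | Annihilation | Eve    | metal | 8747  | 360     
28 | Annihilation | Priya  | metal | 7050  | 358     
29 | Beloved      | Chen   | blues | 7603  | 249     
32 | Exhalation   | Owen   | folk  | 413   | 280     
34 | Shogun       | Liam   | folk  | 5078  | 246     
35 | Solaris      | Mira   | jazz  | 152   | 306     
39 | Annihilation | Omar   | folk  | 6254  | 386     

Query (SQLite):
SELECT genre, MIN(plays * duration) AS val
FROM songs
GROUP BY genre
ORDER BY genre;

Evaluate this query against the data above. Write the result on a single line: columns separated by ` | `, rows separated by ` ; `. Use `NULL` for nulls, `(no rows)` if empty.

blues | 21812 ; folk | 115640 ; jazz | 46512 ; metal | 282170

For each row compute plays * duration.
Group by genre; take MIN of the expression per group.
  blues: ids {12, 22, 29} → MIN(plays * duration)=21812
  folk: ids {3, 23, 32, 34, 39} → MIN(plays * duration)=115640
  jazz: ids {11, 35} → MIN(plays * duration)=46512
  metal: ids {14, 25, 28} → MIN(plays * duration)=282170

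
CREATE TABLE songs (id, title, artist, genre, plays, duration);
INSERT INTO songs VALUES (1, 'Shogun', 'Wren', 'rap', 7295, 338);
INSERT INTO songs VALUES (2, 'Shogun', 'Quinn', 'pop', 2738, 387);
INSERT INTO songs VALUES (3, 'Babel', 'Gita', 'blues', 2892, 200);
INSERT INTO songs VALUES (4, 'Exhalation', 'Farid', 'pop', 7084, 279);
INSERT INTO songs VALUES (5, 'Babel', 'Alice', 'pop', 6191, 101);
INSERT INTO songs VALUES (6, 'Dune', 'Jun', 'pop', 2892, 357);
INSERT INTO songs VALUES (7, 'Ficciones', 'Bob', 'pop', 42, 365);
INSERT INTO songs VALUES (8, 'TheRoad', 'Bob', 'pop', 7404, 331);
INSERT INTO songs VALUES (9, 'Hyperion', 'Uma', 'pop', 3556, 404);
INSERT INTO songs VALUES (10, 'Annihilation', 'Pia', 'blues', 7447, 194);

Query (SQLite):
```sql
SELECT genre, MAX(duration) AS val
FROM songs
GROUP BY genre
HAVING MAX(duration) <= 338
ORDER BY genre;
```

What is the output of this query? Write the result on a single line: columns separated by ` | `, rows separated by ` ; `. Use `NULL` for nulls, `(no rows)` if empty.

blues | 200 ; rap | 338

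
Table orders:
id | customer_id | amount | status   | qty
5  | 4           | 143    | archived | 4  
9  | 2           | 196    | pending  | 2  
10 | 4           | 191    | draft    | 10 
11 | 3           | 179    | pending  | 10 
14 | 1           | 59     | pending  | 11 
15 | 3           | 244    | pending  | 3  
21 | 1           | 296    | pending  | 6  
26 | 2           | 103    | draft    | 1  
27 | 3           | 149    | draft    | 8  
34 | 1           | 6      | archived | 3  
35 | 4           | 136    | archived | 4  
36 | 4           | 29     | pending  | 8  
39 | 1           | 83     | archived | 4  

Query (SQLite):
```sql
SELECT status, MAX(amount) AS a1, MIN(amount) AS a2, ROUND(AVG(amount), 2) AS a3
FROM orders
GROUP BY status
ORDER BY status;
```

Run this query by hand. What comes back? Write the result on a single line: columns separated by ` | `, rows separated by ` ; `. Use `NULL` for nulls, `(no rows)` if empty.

Group orders by status.
Per group compute: MAX(amount), MIN(amount), ROUND(AVG(amount), 2).
  archived: ids {5, 34, 35, 39} → MAX(amount)=143, MIN(amount)=6, ROUND(AVG(amount), 2)=92
  draft: ids {10, 26, 27} → MAX(amount)=191, MIN(amount)=103, ROUND(AVG(amount), 2)=147.67
  pending: ids {9, 11, 14, 15, 21, 36} → MAX(amount)=296, MIN(amount)=29, ROUND(AVG(amount), 2)=167.17

archived | 143 | 6 | 92 ; draft | 191 | 103 | 147.67 ; pending | 296 | 29 | 167.17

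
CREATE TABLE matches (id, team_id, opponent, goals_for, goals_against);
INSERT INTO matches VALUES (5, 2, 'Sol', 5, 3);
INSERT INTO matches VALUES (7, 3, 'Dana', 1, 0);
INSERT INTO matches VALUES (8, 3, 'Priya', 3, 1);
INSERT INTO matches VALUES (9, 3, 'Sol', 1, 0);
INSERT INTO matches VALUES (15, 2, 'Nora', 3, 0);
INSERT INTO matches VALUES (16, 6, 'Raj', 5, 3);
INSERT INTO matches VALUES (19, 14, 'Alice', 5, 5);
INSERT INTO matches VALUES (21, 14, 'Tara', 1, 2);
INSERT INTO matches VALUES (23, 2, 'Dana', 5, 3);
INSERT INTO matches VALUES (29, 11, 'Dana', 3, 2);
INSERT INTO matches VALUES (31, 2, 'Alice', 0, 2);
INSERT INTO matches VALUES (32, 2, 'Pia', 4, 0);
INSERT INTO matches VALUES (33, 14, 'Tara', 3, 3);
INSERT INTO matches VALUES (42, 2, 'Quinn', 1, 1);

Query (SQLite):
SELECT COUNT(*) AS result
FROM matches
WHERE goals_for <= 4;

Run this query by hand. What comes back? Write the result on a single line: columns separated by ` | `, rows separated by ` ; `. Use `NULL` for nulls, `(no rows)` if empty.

10

Rows where goals_for <= 4 → goals_for values: [1, 3, 1, 3, 1, 3, 0, 4, 3, 1].
COUNT(*) counts rows → 10.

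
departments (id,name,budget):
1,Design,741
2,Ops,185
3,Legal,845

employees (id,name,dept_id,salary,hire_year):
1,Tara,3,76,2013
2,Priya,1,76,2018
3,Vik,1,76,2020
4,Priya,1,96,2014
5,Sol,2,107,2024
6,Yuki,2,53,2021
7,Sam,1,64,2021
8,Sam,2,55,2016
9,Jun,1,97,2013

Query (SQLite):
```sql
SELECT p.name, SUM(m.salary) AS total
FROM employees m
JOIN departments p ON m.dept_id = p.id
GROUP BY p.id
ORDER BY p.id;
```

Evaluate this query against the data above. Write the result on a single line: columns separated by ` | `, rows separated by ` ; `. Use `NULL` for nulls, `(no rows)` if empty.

Join each employees row to its departments via dept_id.
Group joined rows by departments.id; compute SUM(m.salary) per group.
  1: ids {2, 3, 4, 7, 9} → SUM(m.salary)=409
  2: ids {5, 6, 8} → SUM(m.salary)=215
  3: ids {1} → SUM(m.salary)=76

Design | 409 ; Ops | 215 ; Legal | 76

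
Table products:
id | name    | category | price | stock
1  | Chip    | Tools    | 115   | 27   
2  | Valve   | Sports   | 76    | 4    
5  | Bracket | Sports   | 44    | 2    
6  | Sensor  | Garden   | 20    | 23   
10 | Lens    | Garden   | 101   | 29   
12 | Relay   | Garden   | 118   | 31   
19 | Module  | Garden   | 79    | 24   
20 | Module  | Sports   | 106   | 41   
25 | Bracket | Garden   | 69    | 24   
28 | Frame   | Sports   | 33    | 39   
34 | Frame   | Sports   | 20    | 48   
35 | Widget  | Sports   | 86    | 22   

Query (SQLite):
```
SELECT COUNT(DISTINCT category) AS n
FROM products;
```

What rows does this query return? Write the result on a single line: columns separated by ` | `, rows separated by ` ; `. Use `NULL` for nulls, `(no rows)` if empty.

Count distinct non-NULL category values.

3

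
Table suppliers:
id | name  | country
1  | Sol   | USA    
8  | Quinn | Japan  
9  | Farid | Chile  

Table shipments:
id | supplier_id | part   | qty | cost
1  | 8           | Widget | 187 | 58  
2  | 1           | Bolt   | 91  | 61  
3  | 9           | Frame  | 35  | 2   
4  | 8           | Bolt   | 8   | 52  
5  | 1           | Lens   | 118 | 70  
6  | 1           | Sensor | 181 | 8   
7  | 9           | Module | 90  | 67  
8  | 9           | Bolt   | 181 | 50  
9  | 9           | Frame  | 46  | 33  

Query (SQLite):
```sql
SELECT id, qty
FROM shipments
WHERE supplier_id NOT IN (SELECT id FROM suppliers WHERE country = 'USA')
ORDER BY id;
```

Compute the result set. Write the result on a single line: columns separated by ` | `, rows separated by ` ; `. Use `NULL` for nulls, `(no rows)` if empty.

Inner query: suppliers.id where country = 'USA'.
Outer: keep shipments rows whose supplier_id is not in that set.
Inner query → {1}

1 | 187 ; 3 | 35 ; 4 | 8 ; 7 | 90 ; 8 | 181 ; 9 | 46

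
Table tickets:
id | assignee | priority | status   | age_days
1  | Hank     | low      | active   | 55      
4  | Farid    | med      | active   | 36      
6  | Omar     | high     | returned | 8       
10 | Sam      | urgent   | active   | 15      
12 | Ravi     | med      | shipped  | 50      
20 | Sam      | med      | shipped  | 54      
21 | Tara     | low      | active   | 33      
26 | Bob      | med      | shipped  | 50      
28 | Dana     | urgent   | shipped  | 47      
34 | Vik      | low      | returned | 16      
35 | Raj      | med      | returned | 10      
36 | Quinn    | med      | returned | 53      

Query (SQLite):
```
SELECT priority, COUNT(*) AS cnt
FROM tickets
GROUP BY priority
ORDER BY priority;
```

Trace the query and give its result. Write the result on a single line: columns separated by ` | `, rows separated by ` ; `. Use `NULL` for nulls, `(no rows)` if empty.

Partition tickets by priority; compute COUNT(*) within each group.
  high: ids {6} → COUNT(*)=1
  low: ids {1, 21, 34} → COUNT(*)=3
  med: ids {4, 12, 20, 26, 35, 36} → COUNT(*)=6
  urgent: ids {10, 28} → COUNT(*)=2

high | 1 ; low | 3 ; med | 6 ; urgent | 2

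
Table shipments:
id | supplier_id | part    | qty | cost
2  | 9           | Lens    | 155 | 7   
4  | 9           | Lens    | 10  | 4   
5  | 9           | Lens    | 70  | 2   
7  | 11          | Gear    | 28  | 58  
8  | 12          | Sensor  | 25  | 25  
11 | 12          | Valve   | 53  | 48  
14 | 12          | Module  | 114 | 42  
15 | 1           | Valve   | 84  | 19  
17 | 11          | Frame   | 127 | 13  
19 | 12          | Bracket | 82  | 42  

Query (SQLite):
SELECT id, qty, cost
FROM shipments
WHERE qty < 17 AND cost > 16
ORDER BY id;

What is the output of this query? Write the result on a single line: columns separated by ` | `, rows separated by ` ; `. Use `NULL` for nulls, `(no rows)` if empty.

(no rows)

qty < 17: ids {4}
cost > 16: ids {7, 8, 11, 14, 15, 19}
Combine with AND.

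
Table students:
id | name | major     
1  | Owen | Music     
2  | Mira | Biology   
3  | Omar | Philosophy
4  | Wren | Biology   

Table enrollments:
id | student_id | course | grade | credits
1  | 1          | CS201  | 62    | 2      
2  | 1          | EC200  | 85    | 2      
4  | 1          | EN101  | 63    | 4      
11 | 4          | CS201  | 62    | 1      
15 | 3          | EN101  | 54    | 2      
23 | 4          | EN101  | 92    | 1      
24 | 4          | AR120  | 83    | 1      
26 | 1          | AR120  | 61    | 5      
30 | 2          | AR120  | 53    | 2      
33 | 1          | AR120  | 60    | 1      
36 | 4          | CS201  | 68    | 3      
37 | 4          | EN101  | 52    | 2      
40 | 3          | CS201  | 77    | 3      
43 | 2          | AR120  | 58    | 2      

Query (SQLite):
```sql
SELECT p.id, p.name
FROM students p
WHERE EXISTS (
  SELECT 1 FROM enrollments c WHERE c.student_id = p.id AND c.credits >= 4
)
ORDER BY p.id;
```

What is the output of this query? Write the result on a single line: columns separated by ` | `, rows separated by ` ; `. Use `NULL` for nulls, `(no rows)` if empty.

1 | Owen

For each students row, check whether any enrollments with matching student_id has credits >= 4.
Keep rows where that is true.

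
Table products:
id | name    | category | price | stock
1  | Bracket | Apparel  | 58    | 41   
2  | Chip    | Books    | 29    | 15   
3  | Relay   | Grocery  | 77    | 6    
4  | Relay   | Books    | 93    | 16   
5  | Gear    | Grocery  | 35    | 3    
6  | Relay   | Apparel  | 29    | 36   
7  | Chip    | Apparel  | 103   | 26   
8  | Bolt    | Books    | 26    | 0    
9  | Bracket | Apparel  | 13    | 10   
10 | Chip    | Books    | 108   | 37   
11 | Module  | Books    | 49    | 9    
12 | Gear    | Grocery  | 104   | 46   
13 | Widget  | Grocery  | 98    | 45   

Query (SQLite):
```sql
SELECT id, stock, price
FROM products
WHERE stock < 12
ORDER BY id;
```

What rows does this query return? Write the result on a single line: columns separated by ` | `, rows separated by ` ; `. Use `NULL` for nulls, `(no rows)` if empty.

3 | 6 | 77 ; 5 | 3 | 35 ; 8 | 0 | 26 ; 9 | 10 | 13 ; 11 | 9 | 49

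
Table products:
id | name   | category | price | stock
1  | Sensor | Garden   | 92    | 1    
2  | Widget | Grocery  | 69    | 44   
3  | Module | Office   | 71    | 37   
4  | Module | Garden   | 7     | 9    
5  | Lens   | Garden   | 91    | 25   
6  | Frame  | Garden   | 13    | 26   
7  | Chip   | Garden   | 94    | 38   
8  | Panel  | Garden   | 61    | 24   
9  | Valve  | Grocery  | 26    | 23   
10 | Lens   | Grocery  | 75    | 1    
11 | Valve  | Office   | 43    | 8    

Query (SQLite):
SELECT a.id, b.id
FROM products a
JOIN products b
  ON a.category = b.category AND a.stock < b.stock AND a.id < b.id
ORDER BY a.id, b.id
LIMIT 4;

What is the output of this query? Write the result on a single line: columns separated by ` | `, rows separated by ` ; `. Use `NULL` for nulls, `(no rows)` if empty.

Pairs (a,b) with same category, a.stock < b.stock, a.id < b.id.
category groups: Garden:{1,4,5,6,7,8} Grocery:{2,9,10} Office:{3,11}
Ordered by (a.id, b.id); first 4.

1 | 4 ; 1 | 5 ; 1 | 6 ; 1 | 7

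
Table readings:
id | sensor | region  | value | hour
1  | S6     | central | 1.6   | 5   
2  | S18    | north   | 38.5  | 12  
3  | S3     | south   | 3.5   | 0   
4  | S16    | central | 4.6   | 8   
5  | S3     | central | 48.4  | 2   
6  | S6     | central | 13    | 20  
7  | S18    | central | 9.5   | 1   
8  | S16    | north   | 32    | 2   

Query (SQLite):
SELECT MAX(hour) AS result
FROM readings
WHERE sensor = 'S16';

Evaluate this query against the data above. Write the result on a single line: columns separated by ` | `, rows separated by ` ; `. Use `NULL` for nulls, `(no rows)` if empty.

Rows where sensor='S16' → hour values: [8, 2].
MAX of non-NULL values = 8.

8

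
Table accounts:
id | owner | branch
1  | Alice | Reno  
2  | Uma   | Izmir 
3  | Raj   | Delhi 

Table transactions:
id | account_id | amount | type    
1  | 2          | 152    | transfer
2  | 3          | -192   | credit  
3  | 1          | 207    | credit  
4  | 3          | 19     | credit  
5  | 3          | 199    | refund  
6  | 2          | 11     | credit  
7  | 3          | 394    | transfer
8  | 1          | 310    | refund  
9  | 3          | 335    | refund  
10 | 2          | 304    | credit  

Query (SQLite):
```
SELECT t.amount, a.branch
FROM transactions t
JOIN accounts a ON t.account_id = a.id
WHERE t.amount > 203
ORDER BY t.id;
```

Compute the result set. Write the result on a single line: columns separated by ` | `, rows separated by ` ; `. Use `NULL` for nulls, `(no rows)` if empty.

Each transactions row matches the accounts row where account_id = accounts.id.
Then keep rows with t.amount > 203.

207 | Reno ; 394 | Delhi ; 310 | Reno ; 335 | Delhi ; 304 | Izmir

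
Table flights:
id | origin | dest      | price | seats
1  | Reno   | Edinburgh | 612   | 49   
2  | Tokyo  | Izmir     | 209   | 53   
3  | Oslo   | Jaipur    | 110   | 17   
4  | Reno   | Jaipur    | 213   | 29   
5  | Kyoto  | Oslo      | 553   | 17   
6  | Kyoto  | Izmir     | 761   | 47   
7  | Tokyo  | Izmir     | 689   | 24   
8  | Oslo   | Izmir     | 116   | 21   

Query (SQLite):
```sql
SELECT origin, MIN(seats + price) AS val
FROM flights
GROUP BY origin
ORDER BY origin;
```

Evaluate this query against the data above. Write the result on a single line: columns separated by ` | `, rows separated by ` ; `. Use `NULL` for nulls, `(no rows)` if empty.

For each row compute seats + price.
Group by origin; take MIN of the expression per group.
  Kyoto: ids {5, 6} → MIN(seats + price)=570
  Oslo: ids {3, 8} → MIN(seats + price)=127
  Reno: ids {1, 4} → MIN(seats + price)=242
  Tokyo: ids {2, 7} → MIN(seats + price)=262

Kyoto | 570 ; Oslo | 127 ; Reno | 242 ; Tokyo | 262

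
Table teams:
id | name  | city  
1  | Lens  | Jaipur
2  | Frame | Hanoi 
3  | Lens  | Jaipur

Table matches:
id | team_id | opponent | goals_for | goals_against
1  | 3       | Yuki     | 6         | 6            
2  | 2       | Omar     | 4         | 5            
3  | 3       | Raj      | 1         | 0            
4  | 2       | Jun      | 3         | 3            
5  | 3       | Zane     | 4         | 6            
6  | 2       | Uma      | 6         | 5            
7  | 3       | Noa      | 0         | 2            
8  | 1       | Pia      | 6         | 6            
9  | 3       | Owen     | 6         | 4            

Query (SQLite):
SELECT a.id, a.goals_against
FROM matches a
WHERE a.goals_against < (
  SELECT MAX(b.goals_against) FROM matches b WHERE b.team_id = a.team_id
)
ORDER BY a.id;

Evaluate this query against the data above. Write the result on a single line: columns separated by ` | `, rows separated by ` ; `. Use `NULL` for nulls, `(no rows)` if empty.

3 | 0 ; 4 | 3 ; 7 | 2 ; 9 | 4

For each matches row a, compute MAX(goals_against) over rows sharing a.team_id.
Keep row a if a.goals_against < that per-group MAX.
  team_id=1: MAX(goals_against) = 6
  team_id=2: MAX(goals_against) = 5
  team_id=3: MAX(goals_against) = 6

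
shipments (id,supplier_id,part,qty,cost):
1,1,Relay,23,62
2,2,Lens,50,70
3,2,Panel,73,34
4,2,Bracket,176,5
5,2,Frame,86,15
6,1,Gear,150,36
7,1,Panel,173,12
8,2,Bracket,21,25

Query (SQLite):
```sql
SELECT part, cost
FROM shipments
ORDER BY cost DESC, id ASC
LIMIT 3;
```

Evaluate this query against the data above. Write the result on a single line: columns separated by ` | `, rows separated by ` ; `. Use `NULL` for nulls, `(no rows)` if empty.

Sort by cost desc, tiebreak id asc: (70, id=2), (62, id=1), (36, id=6), (34, id=3), (25, id=8), (15, id=5) …. Take first 3.

Lens | 70 ; Relay | 62 ; Gear | 36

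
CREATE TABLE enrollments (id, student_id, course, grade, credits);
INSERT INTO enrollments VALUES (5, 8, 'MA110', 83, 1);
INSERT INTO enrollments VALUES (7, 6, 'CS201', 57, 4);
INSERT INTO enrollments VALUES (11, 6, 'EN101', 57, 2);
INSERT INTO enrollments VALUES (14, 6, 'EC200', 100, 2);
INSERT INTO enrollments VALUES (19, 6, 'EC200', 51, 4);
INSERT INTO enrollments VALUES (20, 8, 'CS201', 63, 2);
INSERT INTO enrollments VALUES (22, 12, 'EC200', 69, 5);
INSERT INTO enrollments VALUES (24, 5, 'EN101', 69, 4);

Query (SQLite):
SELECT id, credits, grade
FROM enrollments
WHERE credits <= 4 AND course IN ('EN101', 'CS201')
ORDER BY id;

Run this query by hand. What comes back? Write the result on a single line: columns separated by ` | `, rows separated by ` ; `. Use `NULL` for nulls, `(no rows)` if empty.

7 | 4 | 57 ; 11 | 2 | 57 ; 20 | 2 | 63 ; 24 | 4 | 69

credits <= 4: ids {5, 7, 11, 14, 19, 20, 24}
course IN ('EN101', 'CS201'): ids {7, 11, 20, 24}
Combine with AND.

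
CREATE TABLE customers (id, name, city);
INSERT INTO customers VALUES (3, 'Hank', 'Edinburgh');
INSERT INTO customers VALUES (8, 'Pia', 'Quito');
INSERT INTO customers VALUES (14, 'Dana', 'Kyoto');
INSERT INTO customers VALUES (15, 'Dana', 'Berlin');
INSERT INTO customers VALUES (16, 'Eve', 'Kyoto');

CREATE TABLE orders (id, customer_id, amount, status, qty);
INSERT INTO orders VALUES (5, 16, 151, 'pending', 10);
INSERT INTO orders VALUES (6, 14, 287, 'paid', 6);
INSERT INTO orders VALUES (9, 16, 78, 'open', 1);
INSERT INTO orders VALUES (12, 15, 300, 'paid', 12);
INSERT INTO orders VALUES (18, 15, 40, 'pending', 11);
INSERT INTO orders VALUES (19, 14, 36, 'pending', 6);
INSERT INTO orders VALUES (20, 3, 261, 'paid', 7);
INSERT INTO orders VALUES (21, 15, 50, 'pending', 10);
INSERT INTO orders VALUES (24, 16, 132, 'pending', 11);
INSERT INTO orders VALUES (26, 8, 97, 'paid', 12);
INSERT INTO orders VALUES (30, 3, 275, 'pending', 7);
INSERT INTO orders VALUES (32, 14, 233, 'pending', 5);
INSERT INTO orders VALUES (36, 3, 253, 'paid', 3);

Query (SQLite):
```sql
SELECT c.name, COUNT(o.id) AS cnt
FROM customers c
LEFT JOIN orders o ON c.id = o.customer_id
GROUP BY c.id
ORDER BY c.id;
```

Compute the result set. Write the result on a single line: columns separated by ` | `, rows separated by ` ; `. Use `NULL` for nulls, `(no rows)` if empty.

Hank | 3 ; Pia | 1 ; Dana | 3 ; Dana | 3 ; Eve | 3

LEFT JOIN keeps every customers row; unmatched ones get NULL for orders columns.
Group by customers.id and compute COUNT(o.id). COUNT(col) of an all-NULL group is 0.
  3: ids {20, 30, 36} → COUNT(o.id)=3
  8: ids {26} → COUNT(o.id)=1
  14: ids {6, 19, 32} → COUNT(o.id)=3
  15: ids {12, 18, 21} → COUNT(o.id)=3
  16: ids {5, 9, 24} → COUNT(o.id)=3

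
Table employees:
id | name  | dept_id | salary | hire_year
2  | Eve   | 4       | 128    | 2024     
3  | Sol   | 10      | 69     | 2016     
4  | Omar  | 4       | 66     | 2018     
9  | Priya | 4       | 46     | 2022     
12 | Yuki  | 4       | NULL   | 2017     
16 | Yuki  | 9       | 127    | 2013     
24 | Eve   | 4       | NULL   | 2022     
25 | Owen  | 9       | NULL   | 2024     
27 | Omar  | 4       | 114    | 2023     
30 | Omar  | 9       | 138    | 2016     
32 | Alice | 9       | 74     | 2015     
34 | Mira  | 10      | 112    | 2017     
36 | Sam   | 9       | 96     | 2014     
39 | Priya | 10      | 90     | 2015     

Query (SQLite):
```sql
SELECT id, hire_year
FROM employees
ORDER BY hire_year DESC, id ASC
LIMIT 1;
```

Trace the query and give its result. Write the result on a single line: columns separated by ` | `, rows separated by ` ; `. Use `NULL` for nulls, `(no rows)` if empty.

2 | 2024

Sort by hire_year desc, tiebreak id asc: (2024, id=2), (2024, id=25), (2023, id=27), (2022, id=9) …. Take first 1.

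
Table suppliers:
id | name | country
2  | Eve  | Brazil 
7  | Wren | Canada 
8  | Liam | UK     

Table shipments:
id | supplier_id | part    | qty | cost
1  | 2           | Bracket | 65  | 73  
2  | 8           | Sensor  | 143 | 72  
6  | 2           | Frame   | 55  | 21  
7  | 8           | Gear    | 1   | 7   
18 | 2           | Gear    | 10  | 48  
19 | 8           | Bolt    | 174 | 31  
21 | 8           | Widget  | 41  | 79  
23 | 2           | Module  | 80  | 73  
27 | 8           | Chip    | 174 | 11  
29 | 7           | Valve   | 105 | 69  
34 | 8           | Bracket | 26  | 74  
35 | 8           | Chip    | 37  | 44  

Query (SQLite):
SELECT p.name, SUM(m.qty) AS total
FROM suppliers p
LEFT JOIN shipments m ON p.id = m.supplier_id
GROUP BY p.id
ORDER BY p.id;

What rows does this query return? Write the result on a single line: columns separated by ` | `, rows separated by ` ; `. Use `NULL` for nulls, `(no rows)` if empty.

LEFT JOIN keeps every suppliers row; unmatched ones get NULL for shipments columns.
Group by suppliers.id and compute SUM(m.qty). SUM over an all-NULL group is NULL.
  2: ids {1, 6, 18, 23} → SUM(m.qty)=210
  7: ids {29} → SUM(m.qty)=105
  8: ids {2, 7, 19, 21, 27, 34, 35} → SUM(m.qty)=596

Eve | 210 ; Wren | 105 ; Liam | 596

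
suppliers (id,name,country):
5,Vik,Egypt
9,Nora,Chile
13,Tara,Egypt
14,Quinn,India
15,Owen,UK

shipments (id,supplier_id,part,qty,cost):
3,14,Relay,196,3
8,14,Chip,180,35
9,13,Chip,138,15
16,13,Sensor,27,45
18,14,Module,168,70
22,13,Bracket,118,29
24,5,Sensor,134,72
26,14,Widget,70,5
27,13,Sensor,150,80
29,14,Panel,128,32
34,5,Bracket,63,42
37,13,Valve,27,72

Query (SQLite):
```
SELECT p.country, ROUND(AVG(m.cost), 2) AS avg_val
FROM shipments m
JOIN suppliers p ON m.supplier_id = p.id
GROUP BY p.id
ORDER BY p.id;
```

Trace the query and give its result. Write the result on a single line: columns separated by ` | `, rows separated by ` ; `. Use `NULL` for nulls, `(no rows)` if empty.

Egypt | 57 ; Egypt | 48.2 ; India | 29

Join each shipments row to its suppliers via supplier_id.
Group joined rows by suppliers.id; compute ROUND(AVG(m.cost), 2) per group.
  5: ids {24, 34} → ROUND(AVG(m.cost), 2)=57
  13: ids {9, 16, 22, 27, 37} → ROUND(AVG(m.cost), 2)=48.2
  14: ids {3, 8, 18, 26, 29} → ROUND(AVG(m.cost), 2)=29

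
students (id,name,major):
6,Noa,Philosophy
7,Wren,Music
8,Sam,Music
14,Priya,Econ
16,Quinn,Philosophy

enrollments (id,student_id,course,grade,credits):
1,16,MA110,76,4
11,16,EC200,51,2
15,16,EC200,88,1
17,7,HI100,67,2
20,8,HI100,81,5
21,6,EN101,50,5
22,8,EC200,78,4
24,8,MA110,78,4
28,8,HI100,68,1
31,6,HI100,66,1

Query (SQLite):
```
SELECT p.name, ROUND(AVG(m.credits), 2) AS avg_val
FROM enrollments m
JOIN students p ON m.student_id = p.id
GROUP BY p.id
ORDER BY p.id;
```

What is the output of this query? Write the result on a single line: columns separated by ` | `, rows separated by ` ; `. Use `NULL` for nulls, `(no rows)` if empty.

Noa | 3 ; Wren | 2 ; Sam | 3.5 ; Quinn | 2.33

Join each enrollments row to its students via student_id.
Group joined rows by students.id; compute ROUND(AVG(m.credits), 2) per group.
  6: ids {21, 31} → ROUND(AVG(m.credits), 2)=3
  7: ids {17} → ROUND(AVG(m.credits), 2)=2
  8: ids {20, 22, 24, 28} → ROUND(AVG(m.credits), 2)=3.5
  16: ids {1, 11, 15} → ROUND(AVG(m.credits), 2)=2.33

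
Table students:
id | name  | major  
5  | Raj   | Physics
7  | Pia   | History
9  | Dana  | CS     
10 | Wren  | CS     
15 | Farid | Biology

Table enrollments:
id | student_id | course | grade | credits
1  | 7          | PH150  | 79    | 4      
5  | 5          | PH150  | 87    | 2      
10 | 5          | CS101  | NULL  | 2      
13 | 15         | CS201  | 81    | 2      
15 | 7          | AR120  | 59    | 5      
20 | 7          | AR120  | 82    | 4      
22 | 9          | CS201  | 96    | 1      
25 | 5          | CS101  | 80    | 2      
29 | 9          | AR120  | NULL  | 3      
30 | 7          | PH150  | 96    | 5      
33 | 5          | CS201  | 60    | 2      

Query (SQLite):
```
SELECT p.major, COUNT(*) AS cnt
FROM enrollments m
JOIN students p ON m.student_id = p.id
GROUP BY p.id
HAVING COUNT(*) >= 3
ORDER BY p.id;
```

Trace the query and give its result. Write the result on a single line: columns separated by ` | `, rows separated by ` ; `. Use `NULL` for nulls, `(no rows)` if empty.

Physics | 4 ; History | 4

Join each enrollments row to its students via student_id.
Group joined rows by students.id; compute COUNT(*) per group.
HAVING: keep groups with count ≥ 3.
  5: ids {5, 10, 25, 33} → COUNT(*)=4
  7: ids {1, 15, 20, 30} → COUNT(*)=4
  9: ids {22, 29} → COUNT(*)=2
  15: ids {13} → COUNT(*)=1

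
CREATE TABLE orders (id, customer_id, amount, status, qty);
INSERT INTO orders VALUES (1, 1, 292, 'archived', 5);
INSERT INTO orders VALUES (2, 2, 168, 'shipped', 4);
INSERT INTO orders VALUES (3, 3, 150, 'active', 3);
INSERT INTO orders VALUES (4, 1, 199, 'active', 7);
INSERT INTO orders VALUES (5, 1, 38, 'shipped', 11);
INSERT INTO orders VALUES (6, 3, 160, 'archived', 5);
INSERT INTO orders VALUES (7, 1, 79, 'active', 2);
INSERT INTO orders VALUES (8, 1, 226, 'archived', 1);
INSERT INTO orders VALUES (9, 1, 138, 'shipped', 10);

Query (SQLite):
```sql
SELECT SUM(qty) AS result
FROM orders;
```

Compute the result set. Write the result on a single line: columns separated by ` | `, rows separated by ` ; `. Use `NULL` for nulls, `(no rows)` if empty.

All qty values: [5, 4, 3, 7, 11, 5, 2, 1, 10].
SUM of non-NULL values = 48.

48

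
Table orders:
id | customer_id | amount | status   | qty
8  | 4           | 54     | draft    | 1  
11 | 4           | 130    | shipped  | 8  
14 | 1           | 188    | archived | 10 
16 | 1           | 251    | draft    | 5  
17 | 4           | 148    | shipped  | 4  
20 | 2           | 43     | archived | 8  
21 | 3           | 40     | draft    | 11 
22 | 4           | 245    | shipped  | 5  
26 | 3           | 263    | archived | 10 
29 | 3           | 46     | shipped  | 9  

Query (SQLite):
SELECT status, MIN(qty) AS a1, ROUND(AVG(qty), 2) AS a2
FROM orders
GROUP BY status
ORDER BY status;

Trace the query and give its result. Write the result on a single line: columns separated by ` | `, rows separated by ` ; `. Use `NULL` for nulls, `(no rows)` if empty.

Group orders by status.
Per group compute: MIN(qty), ROUND(AVG(qty), 2).
  archived: ids {14, 20, 26} → MIN(qty)=8, ROUND(AVG(qty), 2)=9.33
  draft: ids {8, 16, 21} → MIN(qty)=1, ROUND(AVG(qty), 2)=5.67
  shipped: ids {11, 17, 22, 29} → MIN(qty)=4, ROUND(AVG(qty), 2)=6.5

archived | 8 | 9.33 ; draft | 1 | 5.67 ; shipped | 4 | 6.5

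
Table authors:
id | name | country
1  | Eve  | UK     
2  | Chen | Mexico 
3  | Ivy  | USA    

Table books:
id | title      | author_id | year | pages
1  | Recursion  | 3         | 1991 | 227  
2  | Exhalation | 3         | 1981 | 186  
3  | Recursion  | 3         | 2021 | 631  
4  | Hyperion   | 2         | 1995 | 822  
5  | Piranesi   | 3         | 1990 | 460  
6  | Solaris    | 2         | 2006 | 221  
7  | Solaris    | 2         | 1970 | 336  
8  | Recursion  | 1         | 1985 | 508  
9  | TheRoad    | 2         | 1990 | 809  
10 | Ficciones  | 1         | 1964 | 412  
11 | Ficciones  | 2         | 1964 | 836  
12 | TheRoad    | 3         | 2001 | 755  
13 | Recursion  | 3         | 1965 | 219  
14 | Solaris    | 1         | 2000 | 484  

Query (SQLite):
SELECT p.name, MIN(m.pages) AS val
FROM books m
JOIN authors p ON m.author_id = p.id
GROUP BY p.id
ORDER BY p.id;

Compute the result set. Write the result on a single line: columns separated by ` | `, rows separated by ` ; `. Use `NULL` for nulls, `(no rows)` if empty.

Join each books row to its authors via author_id.
Group joined rows by authors.id; compute MIN(m.pages) per group.
  1: ids {8, 10, 14} → MIN(m.pages)=412
  2: ids {4, 6, 7, 9, 11} → MIN(m.pages)=221
  3: ids {1, 2, 3, 5, 12, 13} → MIN(m.pages)=186

Eve | 412 ; Chen | 221 ; Ivy | 186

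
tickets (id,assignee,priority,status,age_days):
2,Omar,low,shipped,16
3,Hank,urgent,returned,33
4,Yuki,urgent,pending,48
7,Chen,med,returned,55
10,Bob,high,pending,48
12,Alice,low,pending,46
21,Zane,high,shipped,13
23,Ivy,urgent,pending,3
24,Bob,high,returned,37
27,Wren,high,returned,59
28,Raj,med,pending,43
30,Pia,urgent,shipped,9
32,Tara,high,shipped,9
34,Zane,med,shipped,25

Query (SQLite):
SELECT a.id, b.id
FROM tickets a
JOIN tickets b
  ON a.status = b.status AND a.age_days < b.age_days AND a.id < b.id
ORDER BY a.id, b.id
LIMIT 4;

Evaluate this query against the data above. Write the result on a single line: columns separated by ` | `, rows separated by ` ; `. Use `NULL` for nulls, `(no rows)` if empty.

2 | 34 ; 3 | 7 ; 3 | 24 ; 3 | 27

Pairs (a,b) with same status, a.age_days < b.age_days, a.id < b.id.
status groups: pending:{4,10,12,23,28} returned:{3,7,24,27} shipped:{2,21,30,32,34}
Ordered by (a.id, b.id); first 4.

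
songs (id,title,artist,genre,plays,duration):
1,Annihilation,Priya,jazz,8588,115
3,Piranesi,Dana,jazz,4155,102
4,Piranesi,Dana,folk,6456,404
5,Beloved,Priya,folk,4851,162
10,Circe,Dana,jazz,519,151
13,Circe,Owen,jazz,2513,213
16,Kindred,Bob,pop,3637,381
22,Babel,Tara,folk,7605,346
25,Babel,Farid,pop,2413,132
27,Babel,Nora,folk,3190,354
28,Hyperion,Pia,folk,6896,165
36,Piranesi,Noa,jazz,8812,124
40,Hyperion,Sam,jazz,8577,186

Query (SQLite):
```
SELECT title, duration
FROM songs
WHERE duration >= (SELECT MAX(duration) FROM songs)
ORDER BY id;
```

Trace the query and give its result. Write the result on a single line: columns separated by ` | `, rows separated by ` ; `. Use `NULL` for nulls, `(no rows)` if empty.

Scalar subquery: MAX(duration) over all songs rows = 404.
Keep rows where duration >= that value.

Piranesi | 404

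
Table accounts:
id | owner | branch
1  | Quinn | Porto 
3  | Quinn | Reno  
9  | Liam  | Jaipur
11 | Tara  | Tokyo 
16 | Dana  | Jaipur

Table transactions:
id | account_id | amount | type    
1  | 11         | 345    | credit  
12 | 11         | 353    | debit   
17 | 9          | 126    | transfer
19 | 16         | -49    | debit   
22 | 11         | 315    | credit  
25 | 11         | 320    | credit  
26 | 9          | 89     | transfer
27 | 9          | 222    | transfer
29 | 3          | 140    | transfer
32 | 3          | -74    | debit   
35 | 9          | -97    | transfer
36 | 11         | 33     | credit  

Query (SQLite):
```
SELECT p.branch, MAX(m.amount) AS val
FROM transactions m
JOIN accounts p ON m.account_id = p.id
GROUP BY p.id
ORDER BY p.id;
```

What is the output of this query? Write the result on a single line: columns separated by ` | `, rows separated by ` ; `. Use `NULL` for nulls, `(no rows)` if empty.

Reno | 140 ; Jaipur | 222 ; Tokyo | 353 ; Jaipur | -49

Join each transactions row to its accounts via account_id.
Group joined rows by accounts.id; compute MAX(m.amount) per group.
  3: ids {29, 32} → MAX(m.amount)=140
  9: ids {17, 26, 27, 35} → MAX(m.amount)=222
  11: ids {1, 12, 22, 25, 36} → MAX(m.amount)=353
  16: ids {19} → MAX(m.amount)=-49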